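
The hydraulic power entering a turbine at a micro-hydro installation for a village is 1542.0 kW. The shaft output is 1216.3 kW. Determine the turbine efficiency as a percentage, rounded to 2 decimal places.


Turbine efficiency = (output power / input power) * 100
eta = (1216.3 / 1542.0) * 100
eta = 78.88%

78.88


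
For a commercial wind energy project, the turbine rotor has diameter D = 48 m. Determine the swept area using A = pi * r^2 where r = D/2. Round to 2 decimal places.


Compute the rotor radius:
  r = D / 2 = 48 / 2 = 24.0 m
Calculate swept area:
  A = pi * r^2 = pi * 24.0^2
  A = 1809.56 m^2

1809.56


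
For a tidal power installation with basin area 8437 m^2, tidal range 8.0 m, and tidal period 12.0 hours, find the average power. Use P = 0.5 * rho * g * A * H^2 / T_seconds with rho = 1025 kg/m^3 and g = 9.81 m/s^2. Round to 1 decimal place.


Convert period to seconds: T = 12.0 * 3600 = 43200.0 s
H^2 = 8.0^2 = 64.0
P = 0.5 * rho * g * A * H^2 / T
P = 0.5 * 1025 * 9.81 * 8437 * 64.0 / 43200.0
P = 62841.6 W

62841.6


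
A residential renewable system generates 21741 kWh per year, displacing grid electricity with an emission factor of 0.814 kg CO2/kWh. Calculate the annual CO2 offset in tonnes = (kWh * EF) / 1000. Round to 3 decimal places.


CO2 offset in kg = generation * emission_factor
CO2 offset = 21741 * 0.814 = 17697.17 kg
Convert to tonnes:
  CO2 offset = 17697.17 / 1000 = 17.697 tonnes

17.697


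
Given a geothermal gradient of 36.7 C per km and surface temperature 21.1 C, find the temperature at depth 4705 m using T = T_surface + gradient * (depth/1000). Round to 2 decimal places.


Convert depth to km: 4705 / 1000 = 4.705 km
Temperature increase = gradient * depth_km = 36.7 * 4.705 = 172.67 C
Temperature at depth = T_surface + delta_T = 21.1 + 172.67
T = 193.77 C

193.77


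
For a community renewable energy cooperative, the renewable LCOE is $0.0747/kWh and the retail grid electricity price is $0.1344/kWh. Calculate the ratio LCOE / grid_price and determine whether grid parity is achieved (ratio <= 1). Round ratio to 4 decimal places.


Compare LCOE to grid price:
  LCOE = $0.0747/kWh, Grid price = $0.1344/kWh
  Ratio = LCOE / grid_price = 0.0747 / 0.1344 = 0.5558
  Grid parity achieved (ratio <= 1)? yes

0.5558


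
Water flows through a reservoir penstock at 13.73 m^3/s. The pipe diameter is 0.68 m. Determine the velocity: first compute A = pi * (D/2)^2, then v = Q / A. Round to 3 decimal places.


Compute pipe cross-sectional area:
  A = pi * (D/2)^2 = pi * (0.68/2)^2 = 0.3632 m^2
Calculate velocity:
  v = Q / A = 13.73 / 0.3632
  v = 37.806 m/s

37.806


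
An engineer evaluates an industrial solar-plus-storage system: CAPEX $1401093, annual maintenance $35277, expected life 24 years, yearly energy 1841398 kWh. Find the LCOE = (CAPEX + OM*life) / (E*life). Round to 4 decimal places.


Total cost = CAPEX + OM * lifetime = 1401093 + 35277 * 24 = 1401093 + 846648 = 2247741
Total generation = annual * lifetime = 1841398 * 24 = 44193552 kWh
LCOE = 2247741 / 44193552
LCOE = 0.0509 $/kWh

0.0509


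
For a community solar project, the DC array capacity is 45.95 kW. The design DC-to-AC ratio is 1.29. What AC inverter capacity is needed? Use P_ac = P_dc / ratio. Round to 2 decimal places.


The inverter AC capacity is determined by the DC/AC ratio.
Given: P_dc = 45.95 kW, DC/AC ratio = 1.29
P_ac = P_dc / ratio = 45.95 / 1.29
P_ac = 35.62 kW

35.62


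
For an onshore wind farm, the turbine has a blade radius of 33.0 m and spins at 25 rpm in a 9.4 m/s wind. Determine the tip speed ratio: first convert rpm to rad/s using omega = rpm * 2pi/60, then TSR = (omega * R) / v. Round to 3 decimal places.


Convert rotational speed to rad/s:
  omega = 25 * 2 * pi / 60 = 2.618 rad/s
Compute tip speed:
  v_tip = omega * R = 2.618 * 33.0 = 86.394 m/s
Tip speed ratio:
  TSR = v_tip / v_wind = 86.394 / 9.4 = 9.191

9.191


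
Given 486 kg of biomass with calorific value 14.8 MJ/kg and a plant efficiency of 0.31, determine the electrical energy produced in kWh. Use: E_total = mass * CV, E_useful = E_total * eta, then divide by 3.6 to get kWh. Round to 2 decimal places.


Total energy = mass * CV = 486 * 14.8 = 7192.8 MJ
Useful energy = total * eta = 7192.8 * 0.31 = 2229.77 MJ
Convert to kWh: 2229.77 / 3.6
Useful energy = 619.38 kWh

619.38


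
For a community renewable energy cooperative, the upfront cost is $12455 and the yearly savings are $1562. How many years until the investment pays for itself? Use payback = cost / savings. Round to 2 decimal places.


Simple payback period = initial cost / annual savings
Payback = 12455 / 1562
Payback = 7.97 years

7.97


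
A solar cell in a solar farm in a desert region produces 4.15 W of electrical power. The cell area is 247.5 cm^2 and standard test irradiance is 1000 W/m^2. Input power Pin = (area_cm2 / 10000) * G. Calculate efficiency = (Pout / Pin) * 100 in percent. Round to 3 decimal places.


First compute the input power:
  Pin = area_cm2 / 10000 * G = 247.5 / 10000 * 1000 = 24.75 W
Then compute efficiency:
  Efficiency = (Pout / Pin) * 100 = (4.15 / 24.75) * 100
  Efficiency = 16.768%

16.768


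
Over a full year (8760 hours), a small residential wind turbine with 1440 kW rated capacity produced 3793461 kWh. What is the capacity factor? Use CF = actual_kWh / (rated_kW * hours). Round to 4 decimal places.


Capacity factor = actual output / maximum possible output
Maximum possible = rated * hours = 1440 * 8760 = 12614400 kWh
CF = 3793461 / 12614400
CF = 0.3007

0.3007


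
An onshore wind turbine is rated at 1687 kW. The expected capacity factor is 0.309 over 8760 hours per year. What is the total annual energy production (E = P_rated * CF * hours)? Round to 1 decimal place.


Annual energy = rated_kW * capacity_factor * hours_per_year
Given: P_rated = 1687 kW, CF = 0.309, hours = 8760
E = 1687 * 0.309 * 8760
E = 4566439.1 kWh

4566439.1


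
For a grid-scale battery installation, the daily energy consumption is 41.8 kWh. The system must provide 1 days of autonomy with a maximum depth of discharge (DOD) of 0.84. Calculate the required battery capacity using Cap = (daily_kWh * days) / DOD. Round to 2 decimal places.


Total energy needed = daily * days = 41.8 * 1 = 41.8 kWh
Account for depth of discharge:
  Cap = total_energy / DOD = 41.8 / 0.84
  Cap = 49.76 kWh

49.76


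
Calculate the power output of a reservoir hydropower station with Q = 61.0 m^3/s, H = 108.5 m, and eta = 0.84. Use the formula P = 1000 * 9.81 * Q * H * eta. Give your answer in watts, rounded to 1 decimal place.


Apply the hydropower formula P = rho * g * Q * H * eta
rho * g = 1000 * 9.81 = 9810.0
P = 9810.0 * 61.0 * 108.5 * 0.84
P = 54539087.4 W

54539087.4


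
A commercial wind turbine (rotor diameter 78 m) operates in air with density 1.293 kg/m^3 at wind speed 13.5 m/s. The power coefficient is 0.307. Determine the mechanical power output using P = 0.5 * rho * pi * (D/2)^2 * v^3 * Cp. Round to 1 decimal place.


Step 1 -- Compute swept area:
  A = pi * (D/2)^2 = pi * (78/2)^2 = 4778.36 m^2
Step 2 -- Apply wind power equation:
  P = 0.5 * rho * A * v^3 * Cp
  v^3 = 13.5^3 = 2460.375
  P = 0.5 * 1.293 * 4778.36 * 2460.375 * 0.307
  P = 2333389.8 W

2333389.8


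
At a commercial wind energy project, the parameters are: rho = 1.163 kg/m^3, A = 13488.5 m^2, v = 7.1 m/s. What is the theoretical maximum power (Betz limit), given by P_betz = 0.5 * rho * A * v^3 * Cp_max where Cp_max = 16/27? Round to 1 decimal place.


The Betz coefficient Cp_max = 16/27 = 0.5926
v^3 = 7.1^3 = 357.911
P_betz = 0.5 * rho * A * v^3 * Cp_max
P_betz = 0.5 * 1.163 * 13488.5 * 357.911 * 0.5926
P_betz = 1663583.6 W

1663583.6


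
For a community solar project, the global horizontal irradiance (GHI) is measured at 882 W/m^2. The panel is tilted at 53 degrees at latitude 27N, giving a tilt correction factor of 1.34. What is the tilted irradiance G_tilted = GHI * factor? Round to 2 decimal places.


Identify the given values:
  GHI = 882 W/m^2, tilt correction factor = 1.34
Apply the formula G_tilted = GHI * factor:
  G_tilted = 882 * 1.34
  G_tilted = 1181.88 W/m^2

1181.88


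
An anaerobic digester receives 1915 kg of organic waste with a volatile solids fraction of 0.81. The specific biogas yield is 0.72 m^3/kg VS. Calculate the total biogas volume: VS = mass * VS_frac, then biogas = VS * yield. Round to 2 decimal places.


Compute volatile solids:
  VS = mass * VS_fraction = 1915 * 0.81 = 1551.15 kg
Calculate biogas volume:
  Biogas = VS * specific_yield = 1551.15 * 0.72
  Biogas = 1116.83 m^3

1116.83


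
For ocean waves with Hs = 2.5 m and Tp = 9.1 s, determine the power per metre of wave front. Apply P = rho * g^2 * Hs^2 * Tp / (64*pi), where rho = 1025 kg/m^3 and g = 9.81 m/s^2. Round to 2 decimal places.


Apply wave power formula:
  g^2 = 9.81^2 = 96.2361
  Hs^2 = 2.5^2 = 6.25
  Numerator = rho * g^2 * Hs^2 * Tp = 1025 * 96.2361 * 6.25 * 9.1 = 5610263.89
  Denominator = 64 * pi = 201.0619
  P = 5610263.89 / 201.0619 = 27903.16 W/m

27903.16


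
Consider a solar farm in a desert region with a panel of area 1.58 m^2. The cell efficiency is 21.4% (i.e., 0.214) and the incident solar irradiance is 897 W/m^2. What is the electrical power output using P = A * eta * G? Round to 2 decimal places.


Use the solar power formula P = A * eta * G.
Given: A = 1.58 m^2, eta = 0.214, G = 897 W/m^2
P = 1.58 * 0.214 * 897
P = 303.29 W

303.29


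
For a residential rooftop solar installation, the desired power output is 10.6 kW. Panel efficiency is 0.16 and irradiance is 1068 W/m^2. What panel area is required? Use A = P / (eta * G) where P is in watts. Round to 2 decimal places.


Convert target power to watts: P = 10.6 * 1000 = 10600.0 W
Compute denominator: eta * G = 0.16 * 1068 = 170.88
Required area A = P / (eta * G) = 10600.0 / 170.88
A = 62.03 m^2

62.03


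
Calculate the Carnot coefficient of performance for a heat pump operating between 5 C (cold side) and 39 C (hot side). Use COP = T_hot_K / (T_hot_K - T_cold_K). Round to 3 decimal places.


Convert to Kelvin:
  T_hot = 39 + 273.15 = 312.15 K
  T_cold = 5 + 273.15 = 278.15 K
Apply Carnot COP formula:
  COP = T_hot_K / (T_hot_K - T_cold_K) = 312.15 / 34.0
  COP = 9.181

9.181


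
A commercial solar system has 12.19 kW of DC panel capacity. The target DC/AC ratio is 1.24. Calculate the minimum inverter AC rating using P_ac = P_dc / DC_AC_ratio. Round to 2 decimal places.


The inverter AC capacity is determined by the DC/AC ratio.
Given: P_dc = 12.19 kW, DC/AC ratio = 1.24
P_ac = P_dc / ratio = 12.19 / 1.24
P_ac = 9.83 kW

9.83


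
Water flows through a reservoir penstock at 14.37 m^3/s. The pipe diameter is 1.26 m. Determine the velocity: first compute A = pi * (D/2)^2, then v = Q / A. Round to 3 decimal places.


Compute pipe cross-sectional area:
  A = pi * (D/2)^2 = pi * (1.26/2)^2 = 1.2469 m^2
Calculate velocity:
  v = Q / A = 14.37 / 1.2469
  v = 11.525 m/s

11.525


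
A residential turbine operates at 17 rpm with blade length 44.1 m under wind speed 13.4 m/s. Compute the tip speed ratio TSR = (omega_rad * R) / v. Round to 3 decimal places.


Convert rotational speed to rad/s:
  omega = 17 * 2 * pi / 60 = 1.7802 rad/s
Compute tip speed:
  v_tip = omega * R = 1.7802 * 44.1 = 78.508 m/s
Tip speed ratio:
  TSR = v_tip / v_wind = 78.508 / 13.4 = 5.859

5.859


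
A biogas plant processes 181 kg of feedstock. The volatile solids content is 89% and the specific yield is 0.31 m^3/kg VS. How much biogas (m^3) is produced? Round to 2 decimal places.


Compute volatile solids:
  VS = mass * VS_fraction = 181 * 0.89 = 161.09 kg
Calculate biogas volume:
  Biogas = VS * specific_yield = 161.09 * 0.31
  Biogas = 49.94 m^3

49.94


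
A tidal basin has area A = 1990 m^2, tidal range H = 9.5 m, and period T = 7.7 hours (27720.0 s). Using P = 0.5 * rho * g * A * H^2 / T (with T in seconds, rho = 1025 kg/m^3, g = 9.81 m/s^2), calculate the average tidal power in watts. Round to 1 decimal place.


Convert period to seconds: T = 7.7 * 3600 = 27720.0 s
H^2 = 9.5^2 = 90.25
P = 0.5 * rho * g * A * H^2 / T
P = 0.5 * 1025 * 9.81 * 1990 * 90.25 / 27720.0
P = 32573.9 W

32573.9


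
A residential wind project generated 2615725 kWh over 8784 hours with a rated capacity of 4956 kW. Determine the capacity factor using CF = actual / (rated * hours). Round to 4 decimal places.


Capacity factor = actual output / maximum possible output
Maximum possible = rated * hours = 4956 * 8784 = 43533504 kWh
CF = 2615725 / 43533504
CF = 0.0601

0.0601


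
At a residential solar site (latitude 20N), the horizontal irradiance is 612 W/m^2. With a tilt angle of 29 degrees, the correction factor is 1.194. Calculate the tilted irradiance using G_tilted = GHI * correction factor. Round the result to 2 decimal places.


Identify the given values:
  GHI = 612 W/m^2, tilt correction factor = 1.194
Apply the formula G_tilted = GHI * factor:
  G_tilted = 612 * 1.194
  G_tilted = 730.73 W/m^2

730.73


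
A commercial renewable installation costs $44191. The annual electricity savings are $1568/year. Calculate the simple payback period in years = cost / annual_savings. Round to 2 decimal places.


Simple payback period = initial cost / annual savings
Payback = 44191 / 1568
Payback = 28.18 years

28.18


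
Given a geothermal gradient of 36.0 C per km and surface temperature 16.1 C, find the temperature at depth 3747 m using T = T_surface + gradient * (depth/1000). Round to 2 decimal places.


Convert depth to km: 3747 / 1000 = 3.747 km
Temperature increase = gradient * depth_km = 36.0 * 3.747 = 134.89 C
Temperature at depth = T_surface + delta_T = 16.1 + 134.89
T = 150.99 C

150.99


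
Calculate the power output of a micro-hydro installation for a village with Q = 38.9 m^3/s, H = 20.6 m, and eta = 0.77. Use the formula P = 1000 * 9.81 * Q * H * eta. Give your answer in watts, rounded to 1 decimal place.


Apply the hydropower formula P = rho * g * Q * H * eta
rho * g = 1000 * 9.81 = 9810.0
P = 9810.0 * 38.9 * 20.6 * 0.77
P = 6053082.0 W

6053082.0


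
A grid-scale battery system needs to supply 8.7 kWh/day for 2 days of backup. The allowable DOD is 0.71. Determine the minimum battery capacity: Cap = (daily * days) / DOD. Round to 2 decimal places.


Total energy needed = daily * days = 8.7 * 2 = 17.4 kWh
Account for depth of discharge:
  Cap = total_energy / DOD = 17.4 / 0.71
  Cap = 24.51 kWh

24.51


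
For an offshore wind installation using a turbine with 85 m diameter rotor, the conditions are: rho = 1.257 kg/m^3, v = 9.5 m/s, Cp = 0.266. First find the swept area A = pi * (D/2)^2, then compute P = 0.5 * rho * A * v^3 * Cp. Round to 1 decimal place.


Step 1 -- Compute swept area:
  A = pi * (D/2)^2 = pi * (85/2)^2 = 5674.5 m^2
Step 2 -- Apply wind power equation:
  P = 0.5 * rho * A * v^3 * Cp
  v^3 = 9.5^3 = 857.375
  P = 0.5 * 1.257 * 5674.5 * 857.375 * 0.266
  P = 813365.0 W

813365.0


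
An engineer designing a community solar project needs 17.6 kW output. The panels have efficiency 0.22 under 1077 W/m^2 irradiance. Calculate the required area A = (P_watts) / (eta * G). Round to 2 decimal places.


Convert target power to watts: P = 17.6 * 1000 = 17600.0 W
Compute denominator: eta * G = 0.22 * 1077 = 236.94
Required area A = P / (eta * G) = 17600.0 / 236.94
A = 74.28 m^2

74.28


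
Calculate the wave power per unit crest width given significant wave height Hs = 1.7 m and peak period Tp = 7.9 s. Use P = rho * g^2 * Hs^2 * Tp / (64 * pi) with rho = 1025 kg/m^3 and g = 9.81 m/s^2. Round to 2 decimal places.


Apply wave power formula:
  g^2 = 9.81^2 = 96.2361
  Hs^2 = 1.7^2 = 2.89
  Numerator = rho * g^2 * Hs^2 * Tp = 1025 * 96.2361 * 2.89 * 7.9 = 2252095.56
  Denominator = 64 * pi = 201.0619
  P = 2252095.56 / 201.0619 = 11201.00 W/m

11201.00


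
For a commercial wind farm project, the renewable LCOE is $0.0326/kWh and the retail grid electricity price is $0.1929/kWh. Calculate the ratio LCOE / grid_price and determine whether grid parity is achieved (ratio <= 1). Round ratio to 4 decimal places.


Compare LCOE to grid price:
  LCOE = $0.0326/kWh, Grid price = $0.1929/kWh
  Ratio = LCOE / grid_price = 0.0326 / 0.1929 = 0.1690
  Grid parity achieved (ratio <= 1)? yes

0.1690


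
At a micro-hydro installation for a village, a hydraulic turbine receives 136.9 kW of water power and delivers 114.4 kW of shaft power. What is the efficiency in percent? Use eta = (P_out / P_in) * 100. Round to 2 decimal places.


Turbine efficiency = (output power / input power) * 100
eta = (114.4 / 136.9) * 100
eta = 83.56%

83.56


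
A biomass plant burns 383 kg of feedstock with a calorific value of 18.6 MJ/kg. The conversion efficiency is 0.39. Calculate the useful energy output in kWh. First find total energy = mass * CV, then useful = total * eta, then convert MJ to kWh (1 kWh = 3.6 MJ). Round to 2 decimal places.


Total energy = mass * CV = 383 * 18.6 = 7123.8 MJ
Useful energy = total * eta = 7123.8 * 0.39 = 2778.28 MJ
Convert to kWh: 2778.28 / 3.6
Useful energy = 771.75 kWh

771.75


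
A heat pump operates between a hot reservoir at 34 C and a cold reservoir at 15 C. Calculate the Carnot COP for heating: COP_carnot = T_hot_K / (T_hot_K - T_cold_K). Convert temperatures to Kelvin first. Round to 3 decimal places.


Convert to Kelvin:
  T_hot = 34 + 273.15 = 307.15 K
  T_cold = 15 + 273.15 = 288.15 K
Apply Carnot COP formula:
  COP = T_hot_K / (T_hot_K - T_cold_K) = 307.15 / 19.0
  COP = 16.166

16.166


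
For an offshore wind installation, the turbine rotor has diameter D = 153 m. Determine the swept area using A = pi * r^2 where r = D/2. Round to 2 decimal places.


Compute the rotor radius:
  r = D / 2 = 153 / 2 = 76.5 m
Calculate swept area:
  A = pi * r^2 = pi * 76.5^2
  A = 18385.39 m^2

18385.39


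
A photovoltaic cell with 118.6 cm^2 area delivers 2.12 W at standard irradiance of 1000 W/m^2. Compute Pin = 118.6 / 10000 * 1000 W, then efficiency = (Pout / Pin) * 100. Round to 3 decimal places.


First compute the input power:
  Pin = area_cm2 / 10000 * G = 118.6 / 10000 * 1000 = 11.86 W
Then compute efficiency:
  Efficiency = (Pout / Pin) * 100 = (2.12 / 11.86) * 100
  Efficiency = 17.875%

17.875


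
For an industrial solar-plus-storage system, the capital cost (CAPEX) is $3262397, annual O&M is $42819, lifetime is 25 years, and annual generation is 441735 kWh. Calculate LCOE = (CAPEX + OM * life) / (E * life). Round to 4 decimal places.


Total cost = CAPEX + OM * lifetime = 3262397 + 42819 * 25 = 3262397 + 1070475 = 4332872
Total generation = annual * lifetime = 441735 * 25 = 11043375 kWh
LCOE = 4332872 / 11043375
LCOE = 0.3924 $/kWh

0.3924


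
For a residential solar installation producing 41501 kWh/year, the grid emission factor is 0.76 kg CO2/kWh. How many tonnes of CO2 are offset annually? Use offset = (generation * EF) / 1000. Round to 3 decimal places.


CO2 offset in kg = generation * emission_factor
CO2 offset = 41501 * 0.76 = 31540.76 kg
Convert to tonnes:
  CO2 offset = 31540.76 / 1000 = 31.541 tonnes

31.541


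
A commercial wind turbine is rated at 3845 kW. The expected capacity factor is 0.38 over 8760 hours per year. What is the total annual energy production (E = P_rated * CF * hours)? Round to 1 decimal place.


Annual energy = rated_kW * capacity_factor * hours_per_year
Given: P_rated = 3845 kW, CF = 0.38, hours = 8760
E = 3845 * 0.38 * 8760
E = 12799236.0 kWh

12799236.0


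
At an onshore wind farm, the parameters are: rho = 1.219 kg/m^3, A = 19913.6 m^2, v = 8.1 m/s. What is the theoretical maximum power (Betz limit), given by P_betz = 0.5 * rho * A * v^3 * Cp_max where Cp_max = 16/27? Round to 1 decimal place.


The Betz coefficient Cp_max = 16/27 = 0.5926
v^3 = 8.1^3 = 531.441
P_betz = 0.5 * rho * A * v^3 * Cp_max
P_betz = 0.5 * 1.219 * 19913.6 * 531.441 * 0.5926
P_betz = 3822388.0 W

3822388.0


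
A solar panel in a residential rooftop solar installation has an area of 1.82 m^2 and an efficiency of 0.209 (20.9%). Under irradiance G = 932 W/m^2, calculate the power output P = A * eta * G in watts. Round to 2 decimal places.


Use the solar power formula P = A * eta * G.
Given: A = 1.82 m^2, eta = 0.209, G = 932 W/m^2
P = 1.82 * 0.209 * 932
P = 354.51 W

354.51


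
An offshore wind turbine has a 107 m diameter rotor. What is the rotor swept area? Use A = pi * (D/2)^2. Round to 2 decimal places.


Compute the rotor radius:
  r = D / 2 = 107 / 2 = 53.5 m
Calculate swept area:
  A = pi * r^2 = pi * 53.5^2
  A = 8992.02 m^2

8992.02


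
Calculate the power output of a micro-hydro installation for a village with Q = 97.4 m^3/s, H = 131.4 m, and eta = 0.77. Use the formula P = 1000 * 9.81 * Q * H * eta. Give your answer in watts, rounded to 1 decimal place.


Apply the hydropower formula P = rho * g * Q * H * eta
rho * g = 1000 * 9.81 = 9810.0
P = 9810.0 * 97.4 * 131.4 * 0.77
P = 96674971.9 W

96674971.9


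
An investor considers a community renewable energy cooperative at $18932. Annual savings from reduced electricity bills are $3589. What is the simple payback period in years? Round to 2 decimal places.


Simple payback period = initial cost / annual savings
Payback = 18932 / 3589
Payback = 5.28 years

5.28


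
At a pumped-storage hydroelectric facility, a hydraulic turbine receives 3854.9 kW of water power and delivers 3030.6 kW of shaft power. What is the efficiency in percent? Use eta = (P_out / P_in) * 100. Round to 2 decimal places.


Turbine efficiency = (output power / input power) * 100
eta = (3030.6 / 3854.9) * 100
eta = 78.62%

78.62


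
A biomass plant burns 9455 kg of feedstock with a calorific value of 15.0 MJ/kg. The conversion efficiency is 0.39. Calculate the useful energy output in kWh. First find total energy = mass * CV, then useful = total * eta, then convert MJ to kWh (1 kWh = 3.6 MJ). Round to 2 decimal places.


Total energy = mass * CV = 9455 * 15.0 = 141825.0 MJ
Useful energy = total * eta = 141825.0 * 0.39 = 55311.75 MJ
Convert to kWh: 55311.75 / 3.6
Useful energy = 15364.38 kWh

15364.38


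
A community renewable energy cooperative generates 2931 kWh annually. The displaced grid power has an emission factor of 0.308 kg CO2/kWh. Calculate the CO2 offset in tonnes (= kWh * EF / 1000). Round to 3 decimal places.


CO2 offset in kg = generation * emission_factor
CO2 offset = 2931 * 0.308 = 902.75 kg
Convert to tonnes:
  CO2 offset = 902.75 / 1000 = 0.903 tonnes

0.903


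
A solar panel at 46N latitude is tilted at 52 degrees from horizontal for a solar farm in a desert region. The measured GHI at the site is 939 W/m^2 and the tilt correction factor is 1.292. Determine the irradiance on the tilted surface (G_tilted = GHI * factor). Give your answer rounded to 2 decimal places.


Identify the given values:
  GHI = 939 W/m^2, tilt correction factor = 1.292
Apply the formula G_tilted = GHI * factor:
  G_tilted = 939 * 1.292
  G_tilted = 1213.19 W/m^2

1213.19


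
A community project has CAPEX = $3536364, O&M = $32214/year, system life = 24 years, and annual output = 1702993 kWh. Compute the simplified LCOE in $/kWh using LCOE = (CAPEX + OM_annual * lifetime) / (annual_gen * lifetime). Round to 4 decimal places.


Total cost = CAPEX + OM * lifetime = 3536364 + 32214 * 24 = 3536364 + 773136 = 4309500
Total generation = annual * lifetime = 1702993 * 24 = 40871832 kWh
LCOE = 4309500 / 40871832
LCOE = 0.1054 $/kWh

0.1054


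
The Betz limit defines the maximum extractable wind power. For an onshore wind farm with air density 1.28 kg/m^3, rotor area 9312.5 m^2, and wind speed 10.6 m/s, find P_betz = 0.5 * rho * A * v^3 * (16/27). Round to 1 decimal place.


The Betz coefficient Cp_max = 16/27 = 0.5926
v^3 = 10.6^3 = 1191.016
P_betz = 0.5 * rho * A * v^3 * Cp_max
P_betz = 0.5 * 1.28 * 9312.5 * 1191.016 * 0.5926
P_betz = 4206492.1 W

4206492.1


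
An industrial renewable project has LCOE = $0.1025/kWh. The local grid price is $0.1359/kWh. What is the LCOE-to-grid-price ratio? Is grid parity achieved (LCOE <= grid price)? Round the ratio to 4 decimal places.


Compare LCOE to grid price:
  LCOE = $0.1025/kWh, Grid price = $0.1359/kWh
  Ratio = LCOE / grid_price = 0.1025 / 0.1359 = 0.7542
  Grid parity achieved (ratio <= 1)? yes

0.7542


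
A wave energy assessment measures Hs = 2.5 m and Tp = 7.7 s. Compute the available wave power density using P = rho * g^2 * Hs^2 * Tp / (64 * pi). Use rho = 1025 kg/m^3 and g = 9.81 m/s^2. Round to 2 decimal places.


Apply wave power formula:
  g^2 = 9.81^2 = 96.2361
  Hs^2 = 2.5^2 = 6.25
  Numerator = rho * g^2 * Hs^2 * Tp = 1025 * 96.2361 * 6.25 * 7.7 = 4747146.37
  Denominator = 64 * pi = 201.0619
  P = 4747146.37 / 201.0619 = 23610.37 W/m

23610.37


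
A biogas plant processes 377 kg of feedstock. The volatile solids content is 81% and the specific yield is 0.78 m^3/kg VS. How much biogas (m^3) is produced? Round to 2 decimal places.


Compute volatile solids:
  VS = mass * VS_fraction = 377 * 0.81 = 305.37 kg
Calculate biogas volume:
  Biogas = VS * specific_yield = 305.37 * 0.78
  Biogas = 238.19 m^3

238.19


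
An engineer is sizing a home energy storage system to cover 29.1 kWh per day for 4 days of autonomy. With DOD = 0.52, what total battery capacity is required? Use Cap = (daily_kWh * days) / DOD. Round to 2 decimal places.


Total energy needed = daily * days = 29.1 * 4 = 116.4 kWh
Account for depth of discharge:
  Cap = total_energy / DOD = 116.4 / 0.52
  Cap = 223.85 kWh

223.85


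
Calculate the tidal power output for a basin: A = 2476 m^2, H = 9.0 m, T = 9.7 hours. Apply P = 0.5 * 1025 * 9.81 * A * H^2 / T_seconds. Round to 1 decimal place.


Convert period to seconds: T = 9.7 * 3600 = 34920.0 s
H^2 = 9.0^2 = 81.0
P = 0.5 * rho * g * A * H^2 / T
P = 0.5 * 1025 * 9.81 * 2476 * 81.0 / 34920.0
P = 28875.2 W

28875.2


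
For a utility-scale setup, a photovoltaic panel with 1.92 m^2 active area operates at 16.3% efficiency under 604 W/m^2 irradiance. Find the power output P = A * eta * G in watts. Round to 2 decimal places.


Use the solar power formula P = A * eta * G.
Given: A = 1.92 m^2, eta = 0.163, G = 604 W/m^2
P = 1.92 * 0.163 * 604
P = 189.03 W

189.03


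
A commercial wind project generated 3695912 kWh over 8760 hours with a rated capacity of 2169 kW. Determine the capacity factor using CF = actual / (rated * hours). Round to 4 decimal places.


Capacity factor = actual output / maximum possible output
Maximum possible = rated * hours = 2169 * 8760 = 19000440 kWh
CF = 3695912 / 19000440
CF = 0.1945

0.1945


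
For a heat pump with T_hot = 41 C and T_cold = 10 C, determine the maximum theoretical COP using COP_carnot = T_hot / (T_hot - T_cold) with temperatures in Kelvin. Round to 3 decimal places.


Convert to Kelvin:
  T_hot = 41 + 273.15 = 314.15 K
  T_cold = 10 + 273.15 = 283.15 K
Apply Carnot COP formula:
  COP = T_hot_K / (T_hot_K - T_cold_K) = 314.15 / 31.0
  COP = 10.134

10.134


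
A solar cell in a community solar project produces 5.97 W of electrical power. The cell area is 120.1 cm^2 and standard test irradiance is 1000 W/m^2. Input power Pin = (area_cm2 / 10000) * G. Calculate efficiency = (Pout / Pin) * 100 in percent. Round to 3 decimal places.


First compute the input power:
  Pin = area_cm2 / 10000 * G = 120.1 / 10000 * 1000 = 12.01 W
Then compute efficiency:
  Efficiency = (Pout / Pin) * 100 = (5.97 / 12.01) * 100
  Efficiency = 49.709%

49.709


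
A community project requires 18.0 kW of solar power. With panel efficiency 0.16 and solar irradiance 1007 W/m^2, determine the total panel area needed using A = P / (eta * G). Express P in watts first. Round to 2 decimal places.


Convert target power to watts: P = 18.0 * 1000 = 18000.0 W
Compute denominator: eta * G = 0.16 * 1007 = 161.12
Required area A = P / (eta * G) = 18000.0 / 161.12
A = 111.72 m^2

111.72


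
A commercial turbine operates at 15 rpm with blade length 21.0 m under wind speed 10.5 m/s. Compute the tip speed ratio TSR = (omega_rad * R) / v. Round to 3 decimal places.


Convert rotational speed to rad/s:
  omega = 15 * 2 * pi / 60 = 1.5708 rad/s
Compute tip speed:
  v_tip = omega * R = 1.5708 * 21.0 = 32.987 m/s
Tip speed ratio:
  TSR = v_tip / v_wind = 32.987 / 10.5 = 3.142

3.142


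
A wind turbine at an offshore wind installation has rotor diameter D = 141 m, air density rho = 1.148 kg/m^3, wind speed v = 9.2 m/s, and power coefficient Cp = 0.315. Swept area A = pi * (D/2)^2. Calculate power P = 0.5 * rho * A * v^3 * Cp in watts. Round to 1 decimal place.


Step 1 -- Compute swept area:
  A = pi * (D/2)^2 = pi * (141/2)^2 = 15614.5 m^2
Step 2 -- Apply wind power equation:
  P = 0.5 * rho * A * v^3 * Cp
  v^3 = 9.2^3 = 778.688
  P = 0.5 * 1.148 * 15614.5 * 778.688 * 0.315
  P = 2198437.1 W

2198437.1


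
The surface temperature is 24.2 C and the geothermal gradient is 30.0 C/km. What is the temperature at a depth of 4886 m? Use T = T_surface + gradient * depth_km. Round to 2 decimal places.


Convert depth to km: 4886 / 1000 = 4.886 km
Temperature increase = gradient * depth_km = 30.0 * 4.886 = 146.58 C
Temperature at depth = T_surface + delta_T = 24.2 + 146.58
T = 170.78 C

170.78


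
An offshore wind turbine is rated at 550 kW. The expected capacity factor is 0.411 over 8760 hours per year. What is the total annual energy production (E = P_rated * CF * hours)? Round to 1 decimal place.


Annual energy = rated_kW * capacity_factor * hours_per_year
Given: P_rated = 550 kW, CF = 0.411, hours = 8760
E = 550 * 0.411 * 8760
E = 1980198.0 kWh

1980198.0


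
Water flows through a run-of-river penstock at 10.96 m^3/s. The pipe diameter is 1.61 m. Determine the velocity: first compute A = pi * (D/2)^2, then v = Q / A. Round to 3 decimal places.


Compute pipe cross-sectional area:
  A = pi * (D/2)^2 = pi * (1.61/2)^2 = 2.0358 m^2
Calculate velocity:
  v = Q / A = 10.96 / 2.0358
  v = 5.384 m/s

5.384


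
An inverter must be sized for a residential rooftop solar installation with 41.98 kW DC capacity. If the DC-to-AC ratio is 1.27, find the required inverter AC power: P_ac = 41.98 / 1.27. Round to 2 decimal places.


The inverter AC capacity is determined by the DC/AC ratio.
Given: P_dc = 41.98 kW, DC/AC ratio = 1.27
P_ac = P_dc / ratio = 41.98 / 1.27
P_ac = 33.06 kW

33.06


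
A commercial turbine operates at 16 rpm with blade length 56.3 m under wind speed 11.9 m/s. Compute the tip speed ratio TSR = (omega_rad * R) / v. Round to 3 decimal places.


Convert rotational speed to rad/s:
  omega = 16 * 2 * pi / 60 = 1.6755 rad/s
Compute tip speed:
  v_tip = omega * R = 1.6755 * 56.3 = 94.332 m/s
Tip speed ratio:
  TSR = v_tip / v_wind = 94.332 / 11.9 = 7.927

7.927


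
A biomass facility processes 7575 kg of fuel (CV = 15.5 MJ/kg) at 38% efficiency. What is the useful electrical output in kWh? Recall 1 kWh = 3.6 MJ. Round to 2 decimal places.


Total energy = mass * CV = 7575 * 15.5 = 117412.5 MJ
Useful energy = total * eta = 117412.5 * 0.38 = 44616.75 MJ
Convert to kWh: 44616.75 / 3.6
Useful energy = 12393.54 kWh

12393.54


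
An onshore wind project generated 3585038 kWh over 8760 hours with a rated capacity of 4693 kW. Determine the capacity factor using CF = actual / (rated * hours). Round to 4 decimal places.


Capacity factor = actual output / maximum possible output
Maximum possible = rated * hours = 4693 * 8760 = 41110680 kWh
CF = 3585038 / 41110680
CF = 0.0872

0.0872


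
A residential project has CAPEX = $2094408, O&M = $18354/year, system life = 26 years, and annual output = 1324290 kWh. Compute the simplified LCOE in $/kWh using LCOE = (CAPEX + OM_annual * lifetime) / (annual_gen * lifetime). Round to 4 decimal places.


Total cost = CAPEX + OM * lifetime = 2094408 + 18354 * 26 = 2094408 + 477204 = 2571612
Total generation = annual * lifetime = 1324290 * 26 = 34431540 kWh
LCOE = 2571612 / 34431540
LCOE = 0.0747 $/kWh

0.0747


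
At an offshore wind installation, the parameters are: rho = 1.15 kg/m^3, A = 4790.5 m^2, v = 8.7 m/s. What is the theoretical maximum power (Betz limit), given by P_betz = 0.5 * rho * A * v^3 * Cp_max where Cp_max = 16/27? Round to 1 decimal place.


The Betz coefficient Cp_max = 16/27 = 0.5926
v^3 = 8.7^3 = 658.503
P_betz = 0.5 * rho * A * v^3 * Cp_max
P_betz = 0.5 * 1.15 * 4790.5 * 658.503 * 0.5926
P_betz = 1074886.6 W

1074886.6


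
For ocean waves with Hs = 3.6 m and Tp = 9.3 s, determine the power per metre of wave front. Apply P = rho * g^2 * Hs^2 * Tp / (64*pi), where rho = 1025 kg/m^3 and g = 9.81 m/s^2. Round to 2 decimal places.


Apply wave power formula:
  g^2 = 9.81^2 = 96.2361
  Hs^2 = 3.6^2 = 12.96
  Numerator = rho * g^2 * Hs^2 * Tp = 1025 * 96.2361 * 12.96 * 9.3 = 11889123.28
  Denominator = 64 * pi = 201.0619
  P = 11889123.28 / 201.0619 = 59131.65 W/m

59131.65


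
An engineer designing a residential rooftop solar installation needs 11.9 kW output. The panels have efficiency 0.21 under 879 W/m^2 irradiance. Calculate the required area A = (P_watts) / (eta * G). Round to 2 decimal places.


Convert target power to watts: P = 11.9 * 1000 = 11900.0 W
Compute denominator: eta * G = 0.21 * 879 = 184.59
Required area A = P / (eta * G) = 11900.0 / 184.59
A = 64.47 m^2

64.47


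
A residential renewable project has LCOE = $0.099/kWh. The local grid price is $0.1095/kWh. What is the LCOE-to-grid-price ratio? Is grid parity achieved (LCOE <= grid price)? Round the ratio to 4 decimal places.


Compare LCOE to grid price:
  LCOE = $0.099/kWh, Grid price = $0.1095/kWh
  Ratio = LCOE / grid_price = 0.099 / 0.1095 = 0.9041
  Grid parity achieved (ratio <= 1)? yes

0.9041


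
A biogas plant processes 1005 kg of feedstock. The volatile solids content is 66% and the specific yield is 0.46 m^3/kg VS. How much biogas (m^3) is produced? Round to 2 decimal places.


Compute volatile solids:
  VS = mass * VS_fraction = 1005 * 0.66 = 663.3 kg
Calculate biogas volume:
  Biogas = VS * specific_yield = 663.3 * 0.46
  Biogas = 305.12 m^3

305.12


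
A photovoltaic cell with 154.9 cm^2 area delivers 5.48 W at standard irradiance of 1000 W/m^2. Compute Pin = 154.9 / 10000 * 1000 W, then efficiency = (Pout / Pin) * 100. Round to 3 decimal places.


First compute the input power:
  Pin = area_cm2 / 10000 * G = 154.9 / 10000 * 1000 = 15.49 W
Then compute efficiency:
  Efficiency = (Pout / Pin) * 100 = (5.48 / 15.49) * 100
  Efficiency = 35.378%

35.378


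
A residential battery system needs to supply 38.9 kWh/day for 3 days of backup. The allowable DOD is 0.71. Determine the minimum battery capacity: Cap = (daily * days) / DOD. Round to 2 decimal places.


Total energy needed = daily * days = 38.9 * 3 = 116.7 kWh
Account for depth of discharge:
  Cap = total_energy / DOD = 116.7 / 0.71
  Cap = 164.37 kWh

164.37


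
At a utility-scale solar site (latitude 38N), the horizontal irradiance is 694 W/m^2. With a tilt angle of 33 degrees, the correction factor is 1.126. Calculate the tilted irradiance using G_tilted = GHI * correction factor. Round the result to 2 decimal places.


Identify the given values:
  GHI = 694 W/m^2, tilt correction factor = 1.126
Apply the formula G_tilted = GHI * factor:
  G_tilted = 694 * 1.126
  G_tilted = 781.44 W/m^2

781.44


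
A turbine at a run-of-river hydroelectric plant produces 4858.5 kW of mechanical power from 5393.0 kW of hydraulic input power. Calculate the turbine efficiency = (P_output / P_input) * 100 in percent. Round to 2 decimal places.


Turbine efficiency = (output power / input power) * 100
eta = (4858.5 / 5393.0) * 100
eta = 90.09%

90.09


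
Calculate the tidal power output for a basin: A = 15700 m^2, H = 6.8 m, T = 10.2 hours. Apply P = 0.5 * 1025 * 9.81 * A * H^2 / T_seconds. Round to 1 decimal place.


Convert period to seconds: T = 10.2 * 3600 = 36720.0 s
H^2 = 6.8^2 = 46.24
P = 0.5 * rho * g * A * H^2 / T
P = 0.5 * 1025 * 9.81 * 15700 * 46.24 / 36720.0
P = 99398.0 W

99398.0


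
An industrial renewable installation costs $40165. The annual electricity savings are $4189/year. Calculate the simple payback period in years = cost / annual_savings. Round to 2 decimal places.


Simple payback period = initial cost / annual savings
Payback = 40165 / 4189
Payback = 9.59 years

9.59


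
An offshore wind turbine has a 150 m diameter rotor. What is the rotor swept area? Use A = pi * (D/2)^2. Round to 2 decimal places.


Compute the rotor radius:
  r = D / 2 = 150 / 2 = 75.0 m
Calculate swept area:
  A = pi * r^2 = pi * 75.0^2
  A = 17671.46 m^2

17671.46


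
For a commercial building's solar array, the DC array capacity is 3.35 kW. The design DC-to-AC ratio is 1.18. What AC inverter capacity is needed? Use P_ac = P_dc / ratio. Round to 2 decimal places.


The inverter AC capacity is determined by the DC/AC ratio.
Given: P_dc = 3.35 kW, DC/AC ratio = 1.18
P_ac = P_dc / ratio = 3.35 / 1.18
P_ac = 2.84 kW

2.84


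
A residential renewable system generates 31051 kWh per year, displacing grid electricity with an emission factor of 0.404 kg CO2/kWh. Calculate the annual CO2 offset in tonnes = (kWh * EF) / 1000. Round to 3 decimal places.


CO2 offset in kg = generation * emission_factor
CO2 offset = 31051 * 0.404 = 12544.6 kg
Convert to tonnes:
  CO2 offset = 12544.6 / 1000 = 12.545 tonnes

12.545


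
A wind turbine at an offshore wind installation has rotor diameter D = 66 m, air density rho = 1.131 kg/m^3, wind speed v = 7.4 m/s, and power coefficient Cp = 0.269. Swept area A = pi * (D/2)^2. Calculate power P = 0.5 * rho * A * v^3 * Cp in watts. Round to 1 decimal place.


Step 1 -- Compute swept area:
  A = pi * (D/2)^2 = pi * (66/2)^2 = 3421.19 m^2
Step 2 -- Apply wind power equation:
  P = 0.5 * rho * A * v^3 * Cp
  v^3 = 7.4^3 = 405.224
  P = 0.5 * 1.131 * 3421.19 * 405.224 * 0.269
  P = 210890.9 W

210890.9


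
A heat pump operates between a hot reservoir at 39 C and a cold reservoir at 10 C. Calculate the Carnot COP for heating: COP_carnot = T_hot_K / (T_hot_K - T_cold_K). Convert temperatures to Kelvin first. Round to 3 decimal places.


Convert to Kelvin:
  T_hot = 39 + 273.15 = 312.15 K
  T_cold = 10 + 273.15 = 283.15 K
Apply Carnot COP formula:
  COP = T_hot_K / (T_hot_K - T_cold_K) = 312.15 / 29.0
  COP = 10.764

10.764


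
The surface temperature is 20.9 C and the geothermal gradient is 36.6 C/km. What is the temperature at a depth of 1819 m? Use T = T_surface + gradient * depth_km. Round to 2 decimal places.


Convert depth to km: 1819 / 1000 = 1.819 km
Temperature increase = gradient * depth_km = 36.6 * 1.819 = 66.58 C
Temperature at depth = T_surface + delta_T = 20.9 + 66.58
T = 87.48 C

87.48


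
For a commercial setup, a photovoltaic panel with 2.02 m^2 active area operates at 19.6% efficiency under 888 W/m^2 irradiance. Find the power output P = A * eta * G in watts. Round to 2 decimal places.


Use the solar power formula P = A * eta * G.
Given: A = 2.02 m^2, eta = 0.196, G = 888 W/m^2
P = 2.02 * 0.196 * 888
P = 351.58 W

351.58


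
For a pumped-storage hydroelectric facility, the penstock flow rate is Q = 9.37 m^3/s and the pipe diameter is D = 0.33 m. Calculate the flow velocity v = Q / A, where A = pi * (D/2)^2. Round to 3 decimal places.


Compute pipe cross-sectional area:
  A = pi * (D/2)^2 = pi * (0.33/2)^2 = 0.0855 m^2
Calculate velocity:
  v = Q / A = 9.37 / 0.0855
  v = 109.552 m/s

109.552


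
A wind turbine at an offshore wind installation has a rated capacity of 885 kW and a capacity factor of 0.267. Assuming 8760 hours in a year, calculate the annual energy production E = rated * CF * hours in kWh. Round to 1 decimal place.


Annual energy = rated_kW * capacity_factor * hours_per_year
Given: P_rated = 885 kW, CF = 0.267, hours = 8760
E = 885 * 0.267 * 8760
E = 2069944.2 kWh

2069944.2


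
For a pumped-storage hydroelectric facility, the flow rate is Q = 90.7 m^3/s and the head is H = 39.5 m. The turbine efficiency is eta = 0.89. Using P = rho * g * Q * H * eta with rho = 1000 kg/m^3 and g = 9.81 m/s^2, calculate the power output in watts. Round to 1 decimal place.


Apply the hydropower formula P = rho * g * Q * H * eta
rho * g = 1000 * 9.81 = 9810.0
P = 9810.0 * 90.7 * 39.5 * 0.89
P = 31279758.9 W

31279758.9
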